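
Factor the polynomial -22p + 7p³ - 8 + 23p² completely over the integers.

(7p + 2)(p + 4)(p - 1)

By the rational root theorem, p = -4 is a root, so (p + 4) is a factor; dividing leaves 7p² - 5p - 2.
The remaining quadratic factors as (p - 1)(7p + 2).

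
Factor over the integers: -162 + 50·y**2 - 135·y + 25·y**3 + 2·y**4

Trying the rational-root candidates, y = -1 is a root, so (y + 1) is a factor; dividing leaves 2·y**3 + 23·y**2 + 27·y - 162.
Next, y = 2 is a root, giving the factor (y - 2) and quotient 2·y**2 + 27·y + 81.
The remaining quadratic factors as (2·y + 9)(y + 9).

(2·y + 9)·(y + 1)·(y + 9)·(y - 2)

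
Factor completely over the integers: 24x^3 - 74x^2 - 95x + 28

(4x - 1)(6x + 7)(x - 4)

Among the possible rational roots, x = -7/6 is a root, so (6x + 7) is a factor; dividing leaves 4x^2 - 17x + 4.
The remaining quadratic factors as (4x - 1)(x - 4).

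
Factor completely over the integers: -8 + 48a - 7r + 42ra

Group as (42ra - 7r) + (48a - 8) = 7r(6a - 1) + 8(6a - 1).
Both groups share the factor (6a - 1).

(6a - 1)(7r + 8)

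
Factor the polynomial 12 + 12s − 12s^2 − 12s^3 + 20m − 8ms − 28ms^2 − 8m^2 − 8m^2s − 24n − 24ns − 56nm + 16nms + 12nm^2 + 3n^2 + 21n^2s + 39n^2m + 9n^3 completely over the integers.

Group: 3n(3n^2 + 13nm + 9ns + 3n + 4m^2 + 14ms − 10m + 6s^2 − 6) + (−2s − 2)(3n^2 + 13nm + 9ns + 3n + 4m^2 + 14ms − 10m + 6s^2 − 6); both groups contain (3n^2 + 13nm + 9ns + 3n + 4m^2 + 14ms − 10m + 6s^2 − 6), so (3n − 2s − 2) is a factor with cofactor 3n^2 + 13nm + 9ns + 3n + 4m^2 + 14ms − 10m + 6s^2 − 6.
The cofactor groups again: 3n^2 + 13nm + 9ns + 3n + 4m^2 + 14ms − 10m + 6s^2 − 6 = n(3n + m + 3s − 3) + (4m + 2s + 2)(3n + m + 3s − 3); both groups contain (3n + m + 3s − 3), giving (n + 4m + 2s + 2)(3n + m + 3s − 3).

(3n − 2s − 2)(n + 4m + 2s + 2)(3n + m + 3s − 3)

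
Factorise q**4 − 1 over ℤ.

(q + 1)*(q − 1)*(q**2 + 1)

Difference of squares twice: with A = q and B = 1, A⁴ − B⁴ = (A² − B²)(A² + B²), and A² − B² factors again.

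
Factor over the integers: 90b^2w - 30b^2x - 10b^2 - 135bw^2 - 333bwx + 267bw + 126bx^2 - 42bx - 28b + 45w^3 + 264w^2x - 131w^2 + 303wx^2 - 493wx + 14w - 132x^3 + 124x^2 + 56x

Group: 9w(10b^2 - 15bw - 42bx + 28b + 5w^2 + 31wx - 14w + 44x^2 - 56x) + (-3x - 1)(10b^2 - 15bw - 42bx + 28b + 5w^2 + 31wx - 14w + 44x^2 - 56x); both groups contain (10b^2 - 15bw - 42bx + 28b + 5w^2 + 31wx - 14w + 44x^2 - 56x), so (9w - 3x - 1) is a factor with cofactor 10b^2 - 15bw - 42bx + 28b + 5w^2 + 31wx - 14w + 44x^2 - 56x.
The cofactor groups again: 10b^2 - 15bw - 42bx + 28b + 5w^2 + 31wx - 14w + 44x^2 - 56x = 5b(2b - w - 4x) + (-5w - 11x + 14)(2b - w - 4x); both groups contain (2b - w - 4x), giving (5b - 5w - 11x + 14)(2b - w - 4x).

(2b - w - 4x)(5b - 5w - 11x + 14)(9w - 3x - 1)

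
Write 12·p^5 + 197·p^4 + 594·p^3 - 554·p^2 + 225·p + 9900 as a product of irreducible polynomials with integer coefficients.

Trying the rational-root candidates, p = -11/3 is a root, so (3·p + 11) is a factor; dividing leaves 4·p^4 + 51·p^3 + 11·p^2 - 225·p + 900.
Next, p = -15/4 is a root, so (4·p + 15) divides it; the quotient is p^3 + 9·p^2 - 31·p + 60.
Then p = -12 is a root, so (p + 12) divides it; the quotient is p^2 - 3·p + 5.
The quadratic p^2 - 3·p + 5 has discriminant -11 < 0 and is irreducible over ℤ.

(3·p + 11)·(4·p + 15)·(p + 12)·(p^2 - 3·p + 5)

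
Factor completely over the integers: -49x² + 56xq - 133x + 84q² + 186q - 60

-(7x - 14q + 4)(7x + 6q + 15)

Group: -7x(7x + 6q + 15) + (14q - 4)(7x + 6q + 15); both groups contain (7x + 6q + 15).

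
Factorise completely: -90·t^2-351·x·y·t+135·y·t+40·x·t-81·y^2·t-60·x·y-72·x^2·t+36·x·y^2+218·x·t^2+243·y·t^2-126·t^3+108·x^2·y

(3·y-2·t)·(9·x+3·y-7·t-5)·(4·x-9·t)

Group: 3·y·(36·x^2+12·x·y-109·x·t-20·x-27·y·t+63·t^2+45·t) - 2·t·(36·x^2+12·x·y-109·x·t-20·x-27·y·t+63·t^2+45·t); both groups contain (36·x^2+12·x·y-109·x·t-20·x-27·y·t+63·t^2+45·t), so (3·y-2·t) is a factor with cofactor 36·x^2+12·x·y-109·x·t-20·x-27·y·t+63·t^2+45·t.
The cofactor groups again: 36·x^2+12·x·y-109·x·t-20·x-27·y·t+63·t^2+45·t = 4·x·(9·x+3·y-7·t-5) - 9·t·(9·x+3·y-7·t-5); both groups contain (9·x+3·y-7·t-5), giving (4·x-9·t)·(9·x+3·y-7·t-5).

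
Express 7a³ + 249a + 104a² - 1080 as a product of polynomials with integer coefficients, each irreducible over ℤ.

(7a - 15)(a + 8)(a + 9)

By the rational root theorem, a = -8 is a root, so (a + 8) is a factor; dividing leaves 7a² + 48a - 135.
The remaining quadratic factors as (a + 9)(7a - 15).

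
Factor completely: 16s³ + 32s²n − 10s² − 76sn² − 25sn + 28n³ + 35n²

(8s − 4n − 5)(s − n)(2s + 7n)

Group: 8s(2s² + 5sn − 7n²) + (−4n − 5)(2s² + 5sn − 7n²); both groups contain (2s² + 5sn − 7n²), so (8s − 4n − 5) is a factor with cofactor 2s² + 5sn − 7n².
The cofactor groups again: 2s² + 5sn − 7n² = s(2s + 7n) − n(2s + 7n); both groups contain (2s + 7n), giving (s − n)(2s + 7n).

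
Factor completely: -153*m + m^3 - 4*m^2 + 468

By the rational root theorem, m = 3 is a root, giving the factor (m - 3) and quotient m^2 - m - 156.
The remaining quadratic factors as (m + 12)(m - 13).

(m + 12)*(m - 13)*(m - 3)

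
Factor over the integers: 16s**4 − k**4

(2s − k)(2s + k)(4s**2 + k**2)

Write as (4s**2)² − (k**2)², then factor 4s**2 − k**2 once more.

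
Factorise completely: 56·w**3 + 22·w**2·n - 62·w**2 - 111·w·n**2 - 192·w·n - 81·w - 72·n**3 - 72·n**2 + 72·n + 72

(2·w - 3·n - 3)·(4·w + 3·n - 3)·(7·w + 8·n + 8)

Group: 7·w·(8·w**2 - 6·w·n - 18·w - 9·n**2 + 9) + (8·n + 8)·(8·w**2 - 6·w·n - 18·w - 9·n**2 + 9); both groups contain (8·w**2 - 6·w·n - 18·w - 9·n**2 + 9), so (7·w + 8·n + 8) is a factor with cofactor 8·w**2 - 6·w·n - 18·w - 9·n**2 + 9.
The cofactor groups again: 8·w**2 - 6·w·n - 18·w - 9·n**2 + 9 = 4·w·(2·w - 3·n - 3) + (3·n - 3)·(2·w - 3·n - 3); both groups contain (2·w - 3·n - 3), giving (4·w + 3·n - 3)·(2·w - 3·n - 3).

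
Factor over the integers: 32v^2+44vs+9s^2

(8v+9s)(4v+s)

Group: 8v(4v+s) + 9s(4v+s); both groups contain (4v+s).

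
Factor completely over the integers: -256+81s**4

Difference of squares twice: with A = 3s and B = 4, A⁴ − B⁴ = (A² − B²)(A² + B²), and A² − B² factors again.

(3s+4)(3s-4)(9s**2+16)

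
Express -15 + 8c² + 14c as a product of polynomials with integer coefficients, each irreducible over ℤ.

Need a pair with product 8·(-15) = -120 and sum 14: that's 20 and -6.
Split the middle term: 8c² + 20c - 6c - 15 = 4c(2c + 5) - 3(2c + 5).

(2c + 5)(4c - 3)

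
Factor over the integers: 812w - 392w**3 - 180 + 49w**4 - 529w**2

(7w - 2)(7w - 5)(w + 2)(w - 9)

By the rational root theorem, w = -2 is a root, giving the factor (w + 2) and quotient 49w**3 - 490w**2 + 451w - 90.
Continuing, w = 9 is a root, so (w - 9) divides it; the quotient is 49w**2 - 49w + 10.
The remaining quadratic factors as (7w - 2)(7w - 5).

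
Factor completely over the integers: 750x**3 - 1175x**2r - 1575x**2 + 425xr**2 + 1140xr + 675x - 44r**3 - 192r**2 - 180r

Group: 5x(150x**2 - 205xr - 225x + 44r**2 + 60r) + (-r - 3)(150x**2 - 205xr - 225x + 44r**2 + 60r); both groups contain (150x**2 - 205xr - 225x + 44r**2 + 60r), so (5x - r - 3) is a factor with cofactor 150x**2 - 205xr - 225x + 44r**2 + 60r.
The cofactor groups again: 150x**2 - 205xr - 225x + 44r**2 + 60r = 15x(10x - 11r - 15) - 4r(10x - 11r - 15); both groups contain (10x - 11r - 15), giving (15x - 4r)(10x - 11r - 15).

(10x - 11r - 15)(15x - 4r)(5x - r - 3)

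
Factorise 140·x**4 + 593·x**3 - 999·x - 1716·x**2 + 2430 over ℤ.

Among the possible rational roots, x = 9/5 is a root, so (5·x - 9) is a factor; dividing leaves 28·x**3 + 169·x**2 - 39·x - 270.
Then x = 5/4 is a root, giving the factor (4·x - 5) and quotient 7·x**2 + 51·x + 54.
The remaining quadratic factors as (x + 6)(7·x + 9).

(4·x - 5)·(5·x - 9)·(7·x + 9)·(x + 6)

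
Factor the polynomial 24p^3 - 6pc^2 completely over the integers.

Pull out the common factor 6p; 4p^2 - c^2 is a difference of squares.

6p(2p - c)(2p + c)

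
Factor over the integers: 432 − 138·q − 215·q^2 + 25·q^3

(5·q + 8)·(5·q − 6)·(q − 9)

By the rational root theorem, q = 9 is a root, so (q − 9) divides it; the quotient is 25·q^2 + 10·q − 48.
The remaining quadratic factors as (5·q − 6)(5·q + 8).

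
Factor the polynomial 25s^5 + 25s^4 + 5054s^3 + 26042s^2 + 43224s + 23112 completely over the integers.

By the rational root theorem, s = -2 is a root, so (s + 2) divides it; the quotient is 25s^4 - 25s^3 + 5104s^2 + 15834s + 11556.
Then s = -6/5 is a root, giving the factor (5s + 6) and quotient 5s^3 - 11s^2 + 1034s + 1926.
Next, s = -9/5 is a root, giving the factor (5s + 9) and quotient s^2 - 4s + 214.
The quadratic s^2 - 4s + 214 has discriminant -840 < 0 and is irreducible over ℤ.

(5s + 6)(5s + 9)(s + 2)(s^2 - 4s + 214)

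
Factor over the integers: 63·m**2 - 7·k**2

7·(3·m - k)·(3·m + k)

Factor out 7, leaving 9·m**2 - k**2, which is a difference of two squares.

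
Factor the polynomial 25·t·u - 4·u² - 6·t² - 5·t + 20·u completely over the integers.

-(6·t - u + 5)·(t - 4·u)

Group: -t·(6·t - u + 5) + 4·u·(6·t - u + 5); both groups contain (6·t - u + 5).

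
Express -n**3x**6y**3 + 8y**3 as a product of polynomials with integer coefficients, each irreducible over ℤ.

Every term has a factor of y**3; factoring it out leaves -n**3x**6 + 8.
Recognize a difference of cubes with the parts 2 and nx**2.

-y**3(nx**2 - 2)(n**2x**4 + 2nx**2 + 4)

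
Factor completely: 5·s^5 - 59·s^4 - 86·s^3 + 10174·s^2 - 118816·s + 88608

(5·s - 4)·(s + 13)·(s - 12)·(s^2 - 12·s + 142)

Testing divisors of the constant over divisors of the leading coefficient, s = -13 is a root, so (s + 13) is a factor; dividing leaves 5·s^4 - 124·s^3 + 1526·s^2 - 9664·s + 6816.
Next, s = 12 is a root, so (s - 12) divides it; the quotient is 5·s^3 - 64·s^2 + 758·s - 568.
Continuing, s = 4/5 is a root, giving the factor (5·s - 4) and quotient s^2 - 12·s + 142.
The quadratic s^2 - 12·s + 142 has discriminant -424 < 0 and is irreducible over ℤ.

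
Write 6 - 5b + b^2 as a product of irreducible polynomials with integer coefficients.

(b - 2)(b - 3)

Two integers with product 6 and sum -5 are -3 and -2.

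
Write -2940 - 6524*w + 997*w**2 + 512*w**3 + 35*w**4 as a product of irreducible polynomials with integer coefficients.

Among the possible rational roots, w = -3/7 is a root, so (7*w + 3) divides it; the quotient is 5*w**3 + 71*w**2 + 112*w - 980.
Next, w = 14/5 is a root, giving the factor (5*w - 14) and quotient w**2 + 17*w + 70.
The remaining quadratic factors as (w + 7)(w + 10).

(5*w - 14)*(7*w + 3)*(w + 10)*(w + 7)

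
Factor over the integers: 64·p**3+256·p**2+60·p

Pull out the common factor 4·p, then factor the remaining trinomial.

4·p·(4·p+1)·(4·p+15)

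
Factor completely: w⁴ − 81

(w + 3)·(w − 3)·(w² + 9)

(w)⁴ − (3)⁴ = ((w)² − (3)²)((w)² + (3)²); the first factor splits again, the second (w² + 9) is irreducible.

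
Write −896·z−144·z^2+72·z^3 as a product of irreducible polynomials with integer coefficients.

Pull out the common factor 8·z, then factor the remaining trinomial.

8·z·(3·z+8)·(3·z−14)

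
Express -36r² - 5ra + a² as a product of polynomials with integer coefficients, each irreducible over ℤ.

Group: -9r(4r + a) + a(4r + a); both groups contain (4r + a).

-(9r - a)(4r + a)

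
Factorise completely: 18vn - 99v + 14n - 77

(2n - 11)(9v + 7)

Group as (18vn - 99v) + (14n - 77) = 9v(2n - 11) + 7(2n - 11).
Both groups share the factor (2n - 11).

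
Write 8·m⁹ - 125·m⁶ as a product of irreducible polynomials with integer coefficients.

Every term has a factor of m⁶; factoring it out leaves 8·m³ - 125.
Recognize a difference of cubes with the parts 2·m and 5.

m⁶·(2·m - 5)·(4·m² + 10·m + 25)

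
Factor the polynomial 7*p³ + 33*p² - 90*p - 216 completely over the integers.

By the rational root theorem, p = 3 is a root, so (p - 3) is a factor; dividing leaves 7*p² + 54*p + 72.
The remaining quadratic factors as (7*p + 12)(p + 6).

(7*p + 12)*(p + 6)*(p - 3)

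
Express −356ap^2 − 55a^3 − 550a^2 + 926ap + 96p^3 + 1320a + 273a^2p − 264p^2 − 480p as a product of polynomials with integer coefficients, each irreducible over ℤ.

Group: a(−55a^2 + 108ap + 110a − 32p^2 − 40p) + (−3p + 12)(−55a^2 + 108ap + 110a − 32p^2 − 40p); both groups contain (−55a^2 + 108ap + 110a − 32p^2 − 40p), so (a − 3p + 12) is a factor with cofactor −55a^2 + 108ap + 110a − 32p^2 − 40p.
The cofactor groups again: −55a^2 + 108ap + 110a − 32p^2 − 40p = −5a(11a − 4p) + (8p + 10)(11a − 4p); both groups contain (11a − 4p), giving −(5a − 8p − 10)(11a − 4p).

−(11a − 4p)(5a − 8p − 10)(a − 3p + 12)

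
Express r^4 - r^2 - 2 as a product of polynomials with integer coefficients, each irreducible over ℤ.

(r^2 + 1)(r^2 - 2)

Substitute u = r^2 to get a quadratic in u, then factor.
r^2 - 2 is irreducible over ℤ (2 is not a perfect square).
r^2 + 1 is irreducible over ℤ (sum of squares).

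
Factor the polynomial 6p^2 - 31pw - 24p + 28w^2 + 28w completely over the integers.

(6p - 7w)(p - 4w - 4)

Group: p(6p - 7w) + (-4w - 4)(6p - 7w); both groups contain (6p - 7w).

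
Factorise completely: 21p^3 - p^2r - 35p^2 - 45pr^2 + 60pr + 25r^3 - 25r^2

(3p + 5r - 5)(7p - 5r)(p - r)

Group: 3p(7p^2 - 12pr + 5r^2) + (5r - 5)(7p^2 - 12pr + 5r^2); both groups contain (7p^2 - 12pr + 5r^2), so (3p + 5r - 5) is a factor with cofactor 7p^2 - 12pr + 5r^2.
The cofactor groups again: 7p^2 - 12pr + 5r^2 = p(7p - 5r) - r(7p - 5r); both groups contain (7p - 5r), giving (p - r)(7p - 5r).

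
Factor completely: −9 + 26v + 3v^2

(3v − 1)(v + 9)

Need a pair with product 3·(−9) = −27 and sum 26: that's 27 and −1.
Split the middle term: 3v^2 + 27v − v − 9 = 3v(v + 9) − (v + 9).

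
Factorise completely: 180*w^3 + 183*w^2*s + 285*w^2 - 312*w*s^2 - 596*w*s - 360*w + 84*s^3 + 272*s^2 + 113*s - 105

(5*w - 2*s - 5)*(12*w - 7*s + 3)*(3*w + 6*s + 7)

Group: 12*w*(15*w^2 + 24*w*s + 20*w - 12*s^2 - 44*s - 35) + (-7*s + 3)*(15*w^2 + 24*w*s + 20*w - 12*s^2 - 44*s - 35); both groups contain (15*w^2 + 24*w*s + 20*w - 12*s^2 - 44*s - 35), so (12*w - 7*s + 3) is a factor with cofactor 15*w^2 + 24*w*s + 20*w - 12*s^2 - 44*s - 35.
The cofactor groups again: 15*w^2 + 24*w*s + 20*w - 12*s^2 - 44*s - 35 = 3*w*(5*w - 2*s - 5) + (6*s + 7)*(5*w - 2*s - 5); both groups contain (5*w - 2*s - 5), giving (3*w + 6*s + 7)*(5*w - 2*s - 5).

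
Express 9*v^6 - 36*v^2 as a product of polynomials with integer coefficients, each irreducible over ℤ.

Pull out the common factor 9*v^2, leaving v^4 - 4.
Recognize a difference of squares with the parts v^2 and 2.

9*v^2*(v^2 + 2)*(v^2 - 2)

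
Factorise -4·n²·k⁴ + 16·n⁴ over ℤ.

Every term has a factor of 4·n²; factoring it out leaves 4·n² - k⁴.
Recognize a difference of squares with the parts 2·n and k².

4·n²·(2·n - k²)·(2·n + k²)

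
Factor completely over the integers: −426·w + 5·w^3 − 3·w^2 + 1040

(5·w − 13)·(w + 10)·(w − 8)

Among the possible rational roots, w = 13/5 is a root, giving the factor (5·w − 13) and quotient w^2 + 2·w − 80.
The remaining quadratic factors as (w − 8)(w + 10).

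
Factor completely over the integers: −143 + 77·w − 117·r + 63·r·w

(7·w − 13)·(9·r + 11)

Group as (63·r·w − 117·r) + (77·w − 143) = 9·r·(7·w − 13) + 11·(7·w − 13).
Both groups share the factor (7·w − 13).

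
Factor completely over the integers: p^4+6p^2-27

(p^2+9)(p^2-3)

Substitute u = p^2 to get a quadratic in u, then factor.
p^2+9 is irreducible over ℤ (sum of squares).
p^2-3 is irreducible over ℤ (3 is not a perfect square).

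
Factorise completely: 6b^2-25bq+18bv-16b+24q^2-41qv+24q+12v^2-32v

(2b-3q+4v)(3b-8q+3v-8)

Group: 2b(3b-8q+3v-8) + (-3q+4v)(3b-8q+3v-8); both groups contain (3b-8q+3v-8).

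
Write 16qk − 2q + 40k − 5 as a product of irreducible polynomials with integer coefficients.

(2q + 5)(8k − 1)

Group as (16qk − 2q) + (40k − 5) = 2q(8k − 1) + 5(8k − 1).
Both groups share the factor (8k − 1).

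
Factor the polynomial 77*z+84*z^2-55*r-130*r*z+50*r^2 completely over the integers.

Group: 5*r*(10*r-12*z-11) - 7*z*(10*r-12*z-11); both groups contain (10*r-12*z-11).

(10*r-12*z-11)*(5*r-7*z)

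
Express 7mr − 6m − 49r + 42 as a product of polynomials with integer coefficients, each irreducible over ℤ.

Group as (7mr − 6m) + (−49r + 42) = m(7r − 6) − 7(7r − 6).
Both groups share the factor (7r − 6).

(7r − 6)(m − 7)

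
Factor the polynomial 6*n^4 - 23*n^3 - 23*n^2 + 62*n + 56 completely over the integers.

(6*n + 7)*(n + 1)*(n - 2)*(n - 4)

Among the possible rational roots, n = 2 is a root, so (n - 2) is a factor; dividing leaves 6*n^3 - 11*n^2 - 45*n - 28.
Next, n = -7/6 is a root, so (6*n + 7) divides it; the quotient is n^2 - 3*n - 4.
The remaining quadratic factors as (n - 4)(n + 1).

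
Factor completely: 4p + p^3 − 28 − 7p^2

(p − 7)(p^2 + 4)

Group as (p^3 + 4p) + (−7p^2 − 28) = p(p^2 + 4) − 7(p^2 + 4).
Both groups share the factor (p^2 + 4).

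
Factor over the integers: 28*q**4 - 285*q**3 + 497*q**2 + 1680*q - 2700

By the rational root theorem, q = 6 is a root, so (q - 6) is a factor; dividing leaves 28*q**3 - 117*q**2 - 205*q + 450.
Continuing, q = 5 is a root, so (q - 5) is a factor; dividing leaves 28*q**2 + 23*q - 90.
The remaining quadratic factors as (4*q + 9)(7*q - 10).

(4*q + 9)*(7*q - 10)*(q - 5)*(q - 6)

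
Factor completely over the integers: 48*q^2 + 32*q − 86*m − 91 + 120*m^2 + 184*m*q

(10*m + 12*q − 13)*(12*m + 4*q + 7)

Group: 10*m*(12*m + 4*q + 7) + (12*q − 13)*(12*m + 4*q + 7); both groups contain (12*m + 4*q + 7).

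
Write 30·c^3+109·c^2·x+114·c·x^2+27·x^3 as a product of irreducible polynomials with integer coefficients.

Group: 2·c·(15·c^2+32·c·x+9·x^2) + 3·x·(15·c^2+32·c·x+9·x^2); both groups contain (15·c^2+32·c·x+9·x^2), so (2·c+3·x) is a factor with cofactor 15·c^2+32·c·x+9·x^2.
The cofactor groups again: 15·c^2+32·c·x+9·x^2 = 5·c·(3·c+x) + 9·x·(3·c+x); both groups contain (3·c+x), giving (5·c+9·x)·(3·c+x).

(2·c+3·x)·(3·c+x)·(5·c+9·x)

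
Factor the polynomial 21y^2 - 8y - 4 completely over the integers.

Need a pair with product 21·(-4) = -84 and sum -8: that's 6 and -14.
Split the middle term: 21y^2 + 6y - 14y - 4 = 3y(7y + 2) - 2(7y + 2).

(3y - 2)(7y + 2)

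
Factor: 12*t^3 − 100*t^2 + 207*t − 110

(2*t − 11)*(6*t − 5)*(t − 2)

By the rational root theorem, t = 2 is a root, giving the factor (t − 2) and quotient 12*t^2 − 76*t + 55.
The remaining quadratic factors as (2*t − 11)(6*t − 5).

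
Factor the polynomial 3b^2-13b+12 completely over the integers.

(3b-4)(b-3)

Need a pair with product 3·12 = 36 and sum -13: that's -4 and -9.
Split the middle term: 3b^2-4b - 9b+12 = b(3b-4) - 3(3b-4).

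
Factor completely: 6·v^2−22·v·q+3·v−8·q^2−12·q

(v−4·q)·(6·v+2·q+3)

Group: v·(6·v+2·q+3) − 4·q·(6·v+2·q+3); both groups contain (6·v+2·q+3).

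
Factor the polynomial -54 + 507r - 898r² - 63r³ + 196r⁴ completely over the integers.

(4r + 9)(7r - 1)(7r - 3)(r - 2)

Among the possible rational roots, r = 2 is a root, so (r - 2) divides it; the quotient is 196r³ + 329r² - 240r + 27.
Then r = 1/7 is a root, giving the factor (7r - 1) and quotient 28r² + 51r - 27.
The remaining quadratic factors as (4r + 9)(7r - 3).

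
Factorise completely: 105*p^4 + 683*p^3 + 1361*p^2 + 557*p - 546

Among the possible rational roots, p = -13/5 is a root, so (5*p + 13) is a factor; dividing leaves 21*p^3 + 82*p^2 + 59*p - 42.
Then p = 3/7 is a root, so (7*p - 3) is a factor; dividing leaves 3*p^2 + 13*p + 14.
The remaining quadratic factors as (3*p + 7)(p + 2).

(3*p + 7)*(5*p + 13)*(7*p - 3)*(p + 2)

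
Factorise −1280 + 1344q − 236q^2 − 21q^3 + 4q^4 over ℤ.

Among the possible rational roots, q = 8 is a root, so (q − 8) divides it; the quotient is 4q^3 + 11q^2 − 148q + 160.
Continuing, q = 5/4 is a root, giving the factor (4q − 5) and quotient q^2 + 4q − 32.
The remaining quadratic factors as (q − 4)(q + 8).

(4q − 5)(q + 8)(q − 4)(q − 8)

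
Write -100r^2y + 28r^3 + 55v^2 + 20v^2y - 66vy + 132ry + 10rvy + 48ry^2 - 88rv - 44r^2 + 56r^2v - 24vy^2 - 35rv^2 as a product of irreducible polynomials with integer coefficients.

Group: 7r(4r^2 + 8rv - 12ry - 5v^2 + 6vy) + (-4y - 11)(4r^2 + 8rv - 12ry - 5v^2 + 6vy); both groups contain (4r^2 + 8rv - 12ry - 5v^2 + 6vy), so (7r - 4y - 11) is a factor with cofactor 4r^2 + 8rv - 12ry - 5v^2 + 6vy.
The cofactor groups again: 4r^2 + 8rv - 12ry - 5v^2 + 6vy = 2r(2r + 5v - 6y) - v(2r + 5v - 6y); both groups contain (2r + 5v - 6y), giving (2r - v)(2r + 5v - 6y).

(2r + 5v - 6y)(2r - v)(7r - 4y - 11)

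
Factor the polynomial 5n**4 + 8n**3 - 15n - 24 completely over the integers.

Group as (5n**4 - 15n) + (8n**3 - 24) = 5n(n**3 - 3) + 8(n**3 - 3).
Both groups share the factor (n**3 - 3).

(5n + 8)(n**3 - 3)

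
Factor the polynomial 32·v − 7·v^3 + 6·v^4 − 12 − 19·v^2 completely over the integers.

By the rational root theorem, v = 1 is a root, giving the factor (v − 1) and quotient 6·v^3 − v^2 − 20·v + 12.
Continuing, v = 2/3 is a root, giving the factor (3·v − 2) and quotient 2·v^2 + v − 6.
The remaining quadratic factors as (v + 2)(2·v − 3).

(2·v − 3)·(3·v − 2)·(v + 2)·(v − 1)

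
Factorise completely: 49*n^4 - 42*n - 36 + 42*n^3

Group as (49*n^4 - 42*n) + (42*n^3 - 36) = 7*n*(7*n^3 - 6) + 6*(7*n^3 - 6).
Both groups share the factor (7*n^3 - 6).

(7*n + 6)*(7*n^3 - 6)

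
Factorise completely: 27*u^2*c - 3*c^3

3*c*(3*u - c)*(3*u + c)

Every term has a factor of 3*c. Then 9*u^2 - c^2 = (3*u)² − (c)².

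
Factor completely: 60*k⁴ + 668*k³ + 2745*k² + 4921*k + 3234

(2*k + 7)*(5*k + 14)*(6*k + 11)*(k + 3)

Among the possible rational roots, k = −7/2 is a root, so (2*k + 7) is a factor; dividing leaves 30*k³ + 229*k² + 571*k + 462.
Then k = −11/6 is a root, so (6*k + 11) divides it; the quotient is 5*k² + 29*k + 42.
The remaining quadratic factors as (5*k + 14)(k + 3).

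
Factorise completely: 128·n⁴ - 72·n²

Pull out the common factor 8·n²; 16·n² - 9 is a difference of squares.

8·n²·(4·n + 3)·(4·n - 3)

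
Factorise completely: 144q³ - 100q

Every term has a factor of 4q. Then 36q² - 25 = (6q)² − (5)².

4q(6q + 5)(6q - 5)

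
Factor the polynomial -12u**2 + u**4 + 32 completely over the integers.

(u + 2)(u - 2)(u**2 - 8)

Substitute w = u**2 to get a quadratic in w, then factor.
u**2 - 8 is irreducible over ℤ (8 is not a perfect square).
u**2 - 4 is a difference of squares.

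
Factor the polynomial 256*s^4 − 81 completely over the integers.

(4*s + 3)*(4*s − 3)*(16*s^2 + 9)

Write as (16*s^2)² − (9)², then factor 16*s^2 − 9 once more.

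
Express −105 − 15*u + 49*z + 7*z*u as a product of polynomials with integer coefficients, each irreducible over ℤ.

(7*z − 15)*(u + 7)

Group as (7*z*u + 49*z) + (−15*u − 105) = 7*z*(u + 7) − 15*(u + 7).
Both groups share the factor (u + 7).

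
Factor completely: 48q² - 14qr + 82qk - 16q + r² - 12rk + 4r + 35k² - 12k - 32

(6q - r + 5k + 4)(8q - r + 7k - 8)

Group: 6q(8q - r + 7k - 8) + (-r + 5k + 4)(8q - r + 7k - 8); both groups contain (8q - r + 7k - 8).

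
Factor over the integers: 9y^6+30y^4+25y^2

Pull out the common factor y^2, leaving 9y^4+30y^2+25.
Recognize a perfect-square trinomial with the parts 3y^2 and 5.

y^2(3y^2+5)^2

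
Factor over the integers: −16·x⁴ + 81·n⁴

(3·n + 2·x)·(3·n − 2·x)·(9·n² + 4·x²)

Write as (9·n²)² − (4·x²)², then factor 9·n² − 4·x² once more.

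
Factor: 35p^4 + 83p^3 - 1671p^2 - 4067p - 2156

(5p + 4)(7p + 11)(p + 7)(p - 7)

Among the possible rational roots, p = -4/5 is a root, so (5p + 4) is a factor; dividing leaves 7p^3 + 11p^2 - 343p - 539.
Next, p = -11/7 is a root, so (7p + 11) is a factor; dividing leaves p^2 - 49.
The remaining quadratic factors as (p + 7)(p - 7).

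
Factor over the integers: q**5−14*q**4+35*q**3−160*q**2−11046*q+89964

Among the possible rational roots, q = 14 is a root, giving the factor (q−14) and quotient q**4+35*q**2+330*q−6426.
Next, q = 7 is a root, so (q−7) is a factor; dividing leaves q**3+7*q**2+84*q+918.
Next, q = −9 is a root, giving the factor (q+9) and quotient q**2−2*q+102.
The quadratic q**2−2*q+102 has discriminant −404 < 0 and is irreducible over ℤ.

(q+9)*(q−14)*(q−7)*(q**2−2*q+102)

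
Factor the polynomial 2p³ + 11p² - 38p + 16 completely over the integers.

Among the possible rational roots, p = 2 is a root, giving the factor (p - 2) and quotient 2p² + 15p - 8.
The remaining quadratic factors as (2p - 1)(p + 8).

(2p - 1)(p + 8)(p - 2)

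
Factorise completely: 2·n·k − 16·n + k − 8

Group as (2·n·k − 16·n) + (k − 8) = 2·n·(k − 8) + (k − 8).
Both groups share the factor (k − 8).

(2·n + 1)·(k − 8)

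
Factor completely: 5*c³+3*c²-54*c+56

(5*c-7)*(c+4)*(c-2)

Among the possible rational roots, c = 7/5 is a root, so (5*c-7) divides it; the quotient is c²+2*c-8.
The remaining quadratic factors as (c-2)(c+4).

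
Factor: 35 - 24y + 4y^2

Need a pair with product 4·35 = 140 and sum -24: that's -10 and -14.
Split the middle term: 4y^2 - 10y - 14y + 35 = 2y(2y - 5) - 7(2y - 5).

(2y - 5)(2y - 7)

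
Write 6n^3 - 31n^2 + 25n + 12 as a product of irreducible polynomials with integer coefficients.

(2n - 3)(3n + 1)(n - 4)

Trying the rational-root candidates, n = 3/2 is a root, so (2n - 3) is a factor; dividing leaves 3n^2 - 11n - 4.
The remaining quadratic factors as (n - 4)(3n + 1).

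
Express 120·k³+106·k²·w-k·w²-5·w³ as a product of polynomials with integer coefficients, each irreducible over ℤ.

(4·k+w)·(5·k-w)·(6·k+5·w)

Group: 5·k·(24·k²+26·k·w+5·w²) - w·(24·k²+26·k·w+5·w²); both groups contain (24·k²+26·k·w+5·w²), so (5·k-w) is a factor with cofactor 24·k²+26·k·w+5·w².
The cofactor groups again: 24·k²+26·k·w+5·w² = 4·k·(6·k+5·w) + w·(6·k+5·w); both groups contain (6·k+5·w), giving (4·k+w)·(6·k+5·w).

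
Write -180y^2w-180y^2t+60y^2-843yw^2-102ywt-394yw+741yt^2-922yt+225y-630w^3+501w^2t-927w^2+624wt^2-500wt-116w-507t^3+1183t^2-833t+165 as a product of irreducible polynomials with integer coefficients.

-(15y+14w-13t+15)(4y+15w-13t+11)(3w+3t-1)

Group: 4y(-45yw-45yt+15y-42w^2-3wt-31w+39t^2-58t+15) + (15w-13t+11)(-45yw-45yt+15y-42w^2-3wt-31w+39t^2-58t+15); both groups contain (-45yw-45yt+15y-42w^2-3wt-31w+39t^2-58t+15), so (4y+15w-13t+11) is a factor with cofactor -45yw-45yt+15y-42w^2-3wt-31w+39t^2-58t+15.
The cofactor groups again: -45yw-45yt+15y-42w^2-3wt-31w+39t^2-58t+15 = -3w(15y+14w-13t+15) + (-3t+1)(15y+14w-13t+15); both groups contain (15y+14w-13t+15), giving -(3w+3t-1)(15y+14w-13t+15).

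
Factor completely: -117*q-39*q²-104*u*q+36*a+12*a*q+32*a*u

Group: 8*u*(4*a-13*q) + (3*q+9)*(4*a-13*q); both groups contain (4*a-13*q).

(8*u+3*q+9)*(4*a-13*q)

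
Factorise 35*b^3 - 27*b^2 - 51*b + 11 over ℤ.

(5*b - 1)*(7*b - 11)*(b + 1)

By the rational root theorem, b = 1/5 is a root, giving the factor (5*b - 1) and quotient 7*b^2 - 4*b - 11.
The remaining quadratic factors as (7*b - 11)(b + 1).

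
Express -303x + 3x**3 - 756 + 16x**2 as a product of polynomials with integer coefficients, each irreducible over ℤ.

(3x + 7)(x + 12)(x - 9)

Trying the rational-root candidates, x = 9 is a root, so (x - 9) divides it; the quotient is 3x**2 + 43x + 84.
The remaining quadratic factors as (3x + 7)(x + 12).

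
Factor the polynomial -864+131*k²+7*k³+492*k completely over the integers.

(7*k-9)*(k+12)*(k+8)

By the rational root theorem, k = -8 is a root, so (k+8) is a factor; dividing leaves 7*k²+75*k-108.
The remaining quadratic factors as (7*k-9)(k+12).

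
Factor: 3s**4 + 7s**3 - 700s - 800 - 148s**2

By the rational root theorem, s = 8 is a root, so (s - 8) is a factor; dividing leaves 3s**3 + 31s**2 + 100s + 100.
Continuing, s = -10/3 is a root, giving the factor (3s + 10) and quotient s**2 + 7s + 10.
The remaining quadratic factors as (s + 5)(s + 2).

(3s + 10)(s + 2)(s + 5)(s - 8)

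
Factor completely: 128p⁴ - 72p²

Factor out 8p², leaving 16p² - 9, which is a difference of two squares.

8p²(4p + 3)(4p - 3)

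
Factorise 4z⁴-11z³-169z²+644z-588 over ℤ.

Testing divisors of the constant over divisors of the leading coefficient, z = 7/4 is a root, so (4z-7) is a factor; dividing leaves z³-z²-44z+84.
Continuing, z = 6 is a root, giving the factor (z-6) and quotient z²+5z-14.
The remaining quadratic factors as (z-2)(z+7).

(4z-7)(z+7)(z-2)(z-6)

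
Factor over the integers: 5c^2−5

5(c+1)(c−1)

Pull out the common factor 5; c^2−1 is a difference of squares.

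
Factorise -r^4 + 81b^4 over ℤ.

Difference of squares twice: with A = 3b and B = r, A⁴ − B⁴ = (A² − B²)(A² + B²), and A² − B² factors again.

(3b + r)(3b - r)(9b^2 + r^2)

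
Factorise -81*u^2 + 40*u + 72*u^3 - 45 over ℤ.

(8*u - 9)*(9*u^2 + 5)

Group as (72*u^3 + 40*u) + (-81*u^2 - 45) = 8*u*(9*u^2 + 5) - 9*(9*u^2 + 5).
Both groups share the factor (9*u^2 + 5).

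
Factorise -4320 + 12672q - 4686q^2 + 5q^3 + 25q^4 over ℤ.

(5q - 12)(5q - 2)(q + 15)(q - 12)

Trying the rational-root candidates, q = -15 is a root, so (q + 15) divides it; the quotient is 25q^3 - 370q^2 + 864q - 288.
Next, q = 2/5 is a root, so (5q - 2) divides it; the quotient is 5q^2 - 72q + 144.
The remaining quadratic factors as (5q - 12)(q - 12).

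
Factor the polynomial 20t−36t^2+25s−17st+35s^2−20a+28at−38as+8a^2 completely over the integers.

Group: 2a(4a−5s−4t) + (−7s+9t−5)(4a−5s−4t); both groups contain (4a−5s−4t).

(2a−7s+9t−5)(4a−5s−4t)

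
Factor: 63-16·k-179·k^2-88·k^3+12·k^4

Testing divisors of the constant over divisors of the leading coefficient, k = 9 is a root, so (k-9) is a factor; dividing leaves 12·k^3+20·k^2+k-7.
Then k = -1 is a root, so (k+1) is a factor; dividing leaves 12·k^2+8·k-7.
The remaining quadratic factors as (6·k+7)(2·k-1).

(2·k-1)·(6·k+7)·(k+1)·(k-9)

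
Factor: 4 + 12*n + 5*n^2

(5*n + 2)*(n + 2)

Need a pair with product 5·4 = 20 and sum 12: that's 2 and 10.
Split the middle term: 5*n^2 + 2*n + 10*n + 4 = n*(5*n + 2) + 2*(5*n + 2).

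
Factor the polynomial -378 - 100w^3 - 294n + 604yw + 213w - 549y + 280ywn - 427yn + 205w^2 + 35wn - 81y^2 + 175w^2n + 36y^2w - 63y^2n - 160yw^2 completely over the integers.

(y - 5w + 6)(4w - 7n - 9)(9y + 5w + 7)

Group: 9y(4yw - 7yn - 9y - 20w^2 + 35wn + 69w - 42n - 54) + (5w + 7)(4yw - 7yn - 9y - 20w^2 + 35wn + 69w - 42n - 54); both groups contain (4yw - 7yn - 9y - 20w^2 + 35wn + 69w - 42n - 54), so (9y + 5w + 7) is a factor with cofactor 4yw - 7yn - 9y - 20w^2 + 35wn + 69w - 42n - 54.
The cofactor groups again: 4yw - 7yn - 9y - 20w^2 + 35wn + 69w - 42n - 54 = y(4w - 7n - 9) + (-5w + 6)(4w - 7n - 9); both groups contain (4w - 7n - 9), giving (y - 5w + 6)(4w - 7n - 9).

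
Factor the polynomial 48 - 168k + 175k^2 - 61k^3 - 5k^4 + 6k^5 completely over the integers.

Testing divisors of the constant over divisors of the leading coefficient, k = -4 is a root, giving the factor (k + 4) and quotient 6k^4 - 29k^3 + 55k^2 - 45k + 12.
Next, k = 1/2 is a root, giving the factor (2k - 1) and quotient 3k^3 - 13k^2 + 21k - 12.
Continuing, k = 4/3 is a root, so (3k - 4) is a factor; dividing leaves k^2 - 3k + 3.
The quadratic k^2 - 3k + 3 has discriminant -3 < 0 and is irreducible over ℤ.

(2k - 1)(3k - 4)(k + 4)(k^2 - 3k + 3)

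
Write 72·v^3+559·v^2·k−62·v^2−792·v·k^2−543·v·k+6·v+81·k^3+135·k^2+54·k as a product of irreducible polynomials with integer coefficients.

(8·v−9·k−6)·(9·v−k−1)·(v+9·k)

Group: 9·v·(8·v^2+63·v·k−6·v−81·k^2−54·k) + (−k−1)·(8·v^2+63·v·k−6·v−81·k^2−54·k); both groups contain (8·v^2+63·v·k−6·v−81·k^2−54·k), so (9·v−k−1) is a factor with cofactor 8·v^2+63·v·k−6·v−81·k^2−54·k.
The cofactor groups again: 8·v^2+63·v·k−6·v−81·k^2−54·k = v·(8·v−9·k−6) + 9·k·(8·v−9·k−6); both groups contain (8·v−9·k−6), giving (v+9·k)·(8·v−9·k−6).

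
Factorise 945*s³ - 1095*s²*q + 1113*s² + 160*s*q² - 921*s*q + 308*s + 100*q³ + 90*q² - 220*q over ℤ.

(15*s - 10*q + 11)*(7*s - 5*q)*(9*s + 2*q + 4)

Group: 15*s*(63*s² - 31*s*q + 28*s - 10*q² - 20*q) + (-10*q + 11)*(63*s² - 31*s*q + 28*s - 10*q² - 20*q); both groups contain (63*s² - 31*s*q + 28*s - 10*q² - 20*q), so (15*s - 10*q + 11) is a factor with cofactor 63*s² - 31*s*q + 28*s - 10*q² - 20*q.
The cofactor groups again: 63*s² - 31*s*q + 28*s - 10*q² - 20*q = 9*s*(7*s - 5*q) + (2*q + 4)*(7*s - 5*q); both groups contain (7*s - 5*q), giving (9*s + 2*q + 4)*(7*s - 5*q).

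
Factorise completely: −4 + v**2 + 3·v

(v + 4)·(v − 1)

Two integers with product −4 and sum 3 are 4 and −1.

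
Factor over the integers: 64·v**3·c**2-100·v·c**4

Pull out the common factor 4·v·c**2; 16·v**2-25·c**2 is a difference of squares.

4·c**2·v·(4·v-5·c)·(4·v+5·c)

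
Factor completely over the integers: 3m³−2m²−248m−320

(3m+4)(m+8)(m−10)

Trying the rational-root candidates, m = 10 is a root, so (m−10) is a factor; dividing leaves 3m²+28m+32.
The remaining quadratic factors as (m+8)(3m+4).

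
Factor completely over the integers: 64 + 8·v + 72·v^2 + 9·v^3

(v + 8)·(9·v^2 + 8)

Group as (9·v^3 + 8·v) + (72·v^2 + 64) = v·(9·v^2 + 8) + 8·(9·v^2 + 8).
Both groups share the factor (9·v^2 + 8).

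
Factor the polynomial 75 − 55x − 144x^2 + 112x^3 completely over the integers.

Among the possible rational roots, x = 5/4 is a root, so (4x − 5) divides it; the quotient is 28x^2 − x − 15.
The remaining quadratic factors as (4x − 3)(7x + 5).

(4x − 3)(4x − 5)(7x + 5)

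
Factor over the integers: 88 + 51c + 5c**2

Need a pair with product 5·88 = 440 and sum 51: that's 11 and 40.
Split the middle term: 5c**2 + 11c + 40c + 88 = c(5c + 11) + 8(5c + 11).

(5c + 11)(c + 8)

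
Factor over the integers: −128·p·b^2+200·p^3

8·p·(5·p−4·b)·(5·p+4·b)

Pull out the common factor 8·p; 25·p^2−16·b^2 is a difference of squares.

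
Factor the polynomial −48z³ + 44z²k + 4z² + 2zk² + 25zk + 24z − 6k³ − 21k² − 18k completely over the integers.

Group: 3z(−16z² + 20zk + 12z − 6k² − 9k) + (k + 2)(−16z² + 20zk + 12z − 6k² − 9k); both groups contain (−16z² + 20zk + 12z − 6k² − 9k), so (3z + k + 2) is a factor with cofactor −16z² + 20zk + 12z − 6k² − 9k.
The cofactor groups again: −16z² + 20zk + 12z − 6k² − 9k = −4z(4z − 2k − 3) + 3k(4z − 2k − 3); both groups contain (4z − 2k − 3), giving −(4z − 3k)(4z − 2k − 3).

−(4z − 2k − 3)(4z − 3k)(3z + k + 2)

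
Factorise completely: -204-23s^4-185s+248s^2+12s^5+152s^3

(3s+4)(4s+3)(s-1)(s^2-3s+17)

Among the possible rational roots, s = -4/3 is a root, so (3s+4) is a factor; dividing leaves 4s^4-13s^3+68s^2-8s-51.
Continuing, s = 1 is a root, so (s-1) divides it; the quotient is 4s^3-9s^2+59s+51.
Continuing, s = -3/4 is a root, so (4s+3) divides it; the quotient is s^2-3s+17.
The quadratic s^2-3s+17 has discriminant -59 < 0 and is irreducible over ℤ.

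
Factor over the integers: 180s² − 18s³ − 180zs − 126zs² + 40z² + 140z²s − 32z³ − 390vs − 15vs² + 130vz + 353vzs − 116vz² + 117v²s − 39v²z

−(z − 3s)(13v + 4z − 6s)(3v + 8z + s − 10)

Group: z(−39v² − 116vz + 5vs + 130v − 32z² + 44zs + 40z + 6s² − 60s) − 3s(−39v² − 116vz + 5vs + 130v − 32z² + 44zs + 40z + 6s² − 60s); both groups contain (−39v² − 116vz + 5vs + 130v − 32z² + 44zs + 40z + 6s² − 60s), so (z − 3s) is a factor with cofactor −39v² − 116vz + 5vs + 130v − 32z² + 44zs + 40z + 6s² − 60s.
The cofactor groups again: −39v² − 116vz + 5vs + 130v − 32z² + 44zs + 40z + 6s² − 60s = −3v(13v + 4z − 6s) + (−8z − s + 10)(13v + 4z − 6s); both groups contain (13v + 4z − 6s), giving −(3v + 8z + s − 10)(13v + 4z − 6s).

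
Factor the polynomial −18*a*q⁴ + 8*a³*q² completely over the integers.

Every term has a factor of 2*a*q². Then 4*a² − 9*q² = (2*a)² − (3*q)².

2*a*q²*(2*a + 3*q)*(2*a − 3*q)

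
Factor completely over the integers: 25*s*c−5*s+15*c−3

Group as (25*s*c−5*s) + (15*c−3) = 5*s*(5*c−1) + 3*(5*c−1).
Both groups share the factor (5*c−1).

(5*c−1)*(5*s+3)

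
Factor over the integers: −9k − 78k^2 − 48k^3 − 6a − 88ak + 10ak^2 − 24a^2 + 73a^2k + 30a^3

(2a + 3k)(3a − 2k − 3)(5a + 8k + 1)

Group: 2a(15a^2 + 14ak − 12a − 16k^2 − 26k − 3) + 3k(15a^2 + 14ak − 12a − 16k^2 − 26k − 3); both groups contain (15a^2 + 14ak − 12a − 16k^2 − 26k − 3), so (2a + 3k) is a factor with cofactor 15a^2 + 14ak − 12a − 16k^2 − 26k − 3.
The cofactor groups again: 15a^2 + 14ak − 12a − 16k^2 − 26k − 3 = 5a(3a − 2k − 3) + (8k + 1)(3a − 2k − 3); both groups contain (3a − 2k − 3), giving (5a + 8k + 1)(3a − 2k − 3).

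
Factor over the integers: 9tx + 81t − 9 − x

(9t − 1)(x + 9)

Group as (9tx + 81t) + (−x − 9) = 9t(x + 9) − (x + 9).
Both groups share the factor (x + 9).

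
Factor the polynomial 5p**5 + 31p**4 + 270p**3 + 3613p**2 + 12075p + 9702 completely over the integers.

(5p + 6)(p + 3)(p + 7)(p**2 - 5p + 77)

Trying the rational-root candidates, p = -6/5 is a root, so (5p + 6) is a factor; dividing leaves p**4 + 5p**3 + 48p**2 + 665p + 1617.
Then p = -3 is a root, so (p + 3) is a factor; dividing leaves p**3 + 2p**2 + 42p + 539.
Continuing, p = -7 is a root, so (p + 7) is a factor; dividing leaves p**2 - 5p + 77.
The quadratic p**2 - 5p + 77 has discriminant -283 < 0 and is irreducible over ℤ.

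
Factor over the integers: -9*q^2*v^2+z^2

Recognize a difference of squares with the parts z and 3*q*v.

-(3*q*v+z)*(3*q*v-z)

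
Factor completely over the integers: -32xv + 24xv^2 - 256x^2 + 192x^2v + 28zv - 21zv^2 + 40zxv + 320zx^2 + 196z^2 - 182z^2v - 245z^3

Group: 7z(-35z^2 + 40zx - 21zv + 28z + 24xv - 32x) + (8x + v)(-35z^2 + 40zx - 21zv + 28z + 24xv - 32x); both groups contain (-35z^2 + 40zx - 21zv + 28z + 24xv - 32x), so (7z + 8x + v) is a factor with cofactor -35z^2 + 40zx - 21zv + 28z + 24xv - 32x.
The cofactor groups again: -35z^2 + 40zx - 21zv + 28z + 24xv - 32x = -5z(7z - 8x) + (-3v + 4)(7z - 8x); both groups contain (7z - 8x), giving -(5z + 3v - 4)(7z - 8x).

-(7z - 8x)(5z + 3v - 4)(7z + 8x + v)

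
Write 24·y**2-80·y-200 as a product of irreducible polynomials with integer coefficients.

8·(3·y+5)·(y-5)

Pull out the common factor 8, then factor the remaining trinomial.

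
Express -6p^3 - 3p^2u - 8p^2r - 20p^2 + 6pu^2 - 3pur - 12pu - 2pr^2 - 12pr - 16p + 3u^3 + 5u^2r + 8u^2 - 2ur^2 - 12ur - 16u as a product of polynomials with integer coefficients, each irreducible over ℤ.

Group: 2p(-3p^2 - pr - 4p + 3u^2 - ur - 4u) + (u + 2r + 4)(-3p^2 - pr - 4p + 3u^2 - ur - 4u); both groups contain (-3p^2 - pr - 4p + 3u^2 - ur - 4u), so (2p + u + 2r + 4) is a factor with cofactor -3p^2 - pr - 4p + 3u^2 - ur - 4u.
The cofactor groups again: -3p^2 - pr - 4p + 3u^2 - ur - 4u = -3p(p + u) + (3u - r - 4)(p + u); both groups contain (p + u), giving -(3p - 3u + r + 4)(p + u).

-(2p + u + 2r + 4)(3p - 3u + r + 4)(p + u)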